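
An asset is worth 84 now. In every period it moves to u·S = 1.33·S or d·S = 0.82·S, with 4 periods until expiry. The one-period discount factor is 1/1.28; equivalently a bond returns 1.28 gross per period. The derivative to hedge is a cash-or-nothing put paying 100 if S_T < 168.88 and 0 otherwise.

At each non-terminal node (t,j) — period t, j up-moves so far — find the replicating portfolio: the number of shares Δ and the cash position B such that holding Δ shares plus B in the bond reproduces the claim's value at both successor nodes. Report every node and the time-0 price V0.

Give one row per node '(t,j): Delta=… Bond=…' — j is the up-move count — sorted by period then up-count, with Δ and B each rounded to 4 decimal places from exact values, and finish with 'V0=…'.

Under the risk-neutral measure, an up-move has probability p* = (R−d)/(u−d) = 0.9020 and values discount at R = 1.28.
Terminal payoffs: V(4,0)=100.0000, V(4,1)=100.0000, V(4,2)=100.0000, V(4,3)=100.0000, V(4,4)=0.0000
  t=3,j=0: stock 46.3149 → up 61.5988 (V=100.0000), down 37.9782 (V=100.0000). Price 78.1250; hedge Δ=0.0000, bond B=78.1250.
  t=3,j=1: stock 75.1205 → up 99.9103 (V=100.0000), down 61.5988 (V=100.0000). Price 78.1250; hedge Δ=0.0000, bond B=78.1250.
  t=3,j=2: stock 121.8418 → up 162.0496 (V=100.0000), down 99.9103 (V=100.0000). Price 78.1250; hedge Δ=0.0000, bond B=78.1250.
  t=3,j=3: stock 197.6215 → up 262.8366 (V=0.0000), down 162.0496 (V=100.0000). Price 7.6593; hedge Δ=-0.9922, bond B=203.7377.
  t=2,j=0: stock 56.4816 → up 75.1205 (V=78.1250), down 46.3149 (V=78.1250). Price 61.0352; hedge Δ=0.0000, bond B=61.0352.
  t=2,j=1: stock 91.6104 → up 121.8418 (V=78.1250), down 75.1205 (V=78.1250). Price 61.0352; hedge Δ=0.0000, bond B=61.0352.
  t=2,j=2: stock 148.5876 → up 197.6215 (V=7.6593), down 121.8418 (V=78.1250). Price 11.3810; hedge Δ=-0.9299, bond B=149.5490.
  t=1,j=0: stock 68.8800 → up 91.6104 (V=61.0352), down 56.4816 (V=61.0352). Price 47.6837; hedge Δ=0.0000, bond B=47.6837.
  t=1,j=1: stock 111.7200 → up 148.5876 (V=11.3810), down 91.6104 (V=61.0352). Price 12.6946; hedge Δ=-0.8715, bond B=110.0556.
  t=0,j=0: stock 84.0000 → up 111.7200 (V=12.6946), down 68.8800 (V=47.6837). Price 12.5976; hedge Δ=-0.8167, bond B=81.2037.
Root portfolio cost Δ·84+B reproduces V0=12.5976.

(0,0): Delta=-0.8167 Bond=81.2037
(1,0): Delta=0.0000 Bond=47.6837
(1,1): Delta=-0.8715 Bond=110.0556
(2,0): Delta=0.0000 Bond=61.0352
(2,1): Delta=0.0000 Bond=61.0352
(2,2): Delta=-0.9299 Bond=149.5490
(3,0): Delta=0.0000 Bond=78.1250
(3,1): Delta=0.0000 Bond=78.1250
(3,2): Delta=0.0000 Bond=78.1250
(3,3): Delta=-0.9922 Bond=203.7377
V0=12.5976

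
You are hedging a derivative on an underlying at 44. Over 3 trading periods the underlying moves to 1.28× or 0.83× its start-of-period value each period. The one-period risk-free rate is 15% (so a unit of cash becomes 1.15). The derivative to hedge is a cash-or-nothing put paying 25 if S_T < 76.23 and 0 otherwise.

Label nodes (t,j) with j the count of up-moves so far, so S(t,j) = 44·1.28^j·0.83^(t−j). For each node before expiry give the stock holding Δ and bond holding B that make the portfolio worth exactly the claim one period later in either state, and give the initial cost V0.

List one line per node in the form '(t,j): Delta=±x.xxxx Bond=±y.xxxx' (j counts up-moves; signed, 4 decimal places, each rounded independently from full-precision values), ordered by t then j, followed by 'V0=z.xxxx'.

Since d<R<u, set p* = (R−d)/(u−d) = 0.7111; price each node as the discounted p*-expectation of its children.
Payoff layer (t=3): V(3,0)=25.0000, V(3,1)=25.0000, V(3,2)=25.0000, V(3,3)=0.0000
  t=2,j=0: stock 30.3116 → up 38.7988 (V=25.0000), down 25.1586 (V=25.0000). Price 21.7391; hedge Δ=0.0000, bond B=21.7391.
  t=2,j=1: stock 46.7456 → up 59.8344 (V=25.0000), down 38.7988 (V=25.0000). Price 21.7391; hedge Δ=0.0000, bond B=21.7391.
  t=2,j=2: stock 72.0896 → up 92.2747 (V=0.0000), down 59.8344 (V=25.0000). Price 6.2802; hedge Δ=-0.7706, bond B=61.8357.
  t=1,j=0: stock 36.5200 → up 46.7456 (V=21.7391), down 30.3116 (V=21.7391). Price 18.9036; hedge Δ=0.0000, bond B=18.9036.
  t=1,j=1: stock 56.3200 → up 72.0896 (V=6.2802), down 46.7456 (V=21.7391). Price 9.3444; hedge Δ=-0.6100, bond B=43.6976.
  t=0,j=0: stock 44.0000 → up 56.3200 (V=9.3444), down 36.5200 (V=18.9036). Price 10.5269; hedge Δ=-0.4828, bond B=31.7695.
Root portfolio cost Δ·44+B reproduces V0=10.5269.

(0,0): Delta=-0.4828 Bond=31.7695
(1,0): Delta=0.0000 Bond=18.9036
(1,1): Delta=-0.6100 Bond=43.6976
(2,0): Delta=0.0000 Bond=21.7391
(2,1): Delta=0.0000 Bond=21.7391
(2,2): Delta=-0.7706 Bond=61.8357
V0=10.5269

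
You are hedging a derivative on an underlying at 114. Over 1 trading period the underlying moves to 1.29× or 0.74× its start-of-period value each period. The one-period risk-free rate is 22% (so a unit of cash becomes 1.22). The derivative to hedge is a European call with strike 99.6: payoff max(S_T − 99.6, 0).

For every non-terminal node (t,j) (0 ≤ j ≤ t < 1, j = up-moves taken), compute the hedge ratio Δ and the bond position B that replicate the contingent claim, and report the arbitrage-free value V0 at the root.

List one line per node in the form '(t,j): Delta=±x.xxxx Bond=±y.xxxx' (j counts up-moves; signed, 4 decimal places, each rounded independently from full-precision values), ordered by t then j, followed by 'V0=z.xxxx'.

(0,0): Delta=0.7569 Bond=-52.3404
V0=33.9505

The replicating-portfolio and risk-neutral prices coincide; use p* = (1.22−0.74)/(1.29−0.74) = 0.8727 for the latter.
Payoff layer (t=1): V(1,0)=0.0000, V(1,1)=47.4600
(0,0): S=114.0000. Δ = (V_up−V_dn)/(S_up−S_dn) = (47.4600−0.0000)/(147.0600−84.3600) = 0.7569. V = [p*·47.4600 + (1−p*)·0.0000]/1.22 = 33.9505. B = V − Δ·S = -52.3404.
Self-financing check: at every node Δ·S+B equals the discounted successor values.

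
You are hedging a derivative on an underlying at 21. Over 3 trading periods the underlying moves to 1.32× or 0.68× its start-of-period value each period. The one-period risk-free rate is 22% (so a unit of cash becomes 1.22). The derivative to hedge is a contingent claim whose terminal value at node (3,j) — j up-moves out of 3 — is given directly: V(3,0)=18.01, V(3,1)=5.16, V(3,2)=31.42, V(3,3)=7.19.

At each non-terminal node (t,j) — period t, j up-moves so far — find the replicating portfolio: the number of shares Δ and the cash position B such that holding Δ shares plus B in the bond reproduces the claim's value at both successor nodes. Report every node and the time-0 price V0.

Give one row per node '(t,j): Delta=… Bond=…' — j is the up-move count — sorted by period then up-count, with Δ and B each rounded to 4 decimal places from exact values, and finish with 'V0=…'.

(0,0): Delta=-0.5319 Bond=19.5352
(1,0): Delta=1.8071 Bond=-9.5677
(1,1): Delta=-0.7550 Bond=30.0182
(2,0): Delta=-2.0677 Bond=25.9534
(2,1): Delta=2.1768 Bond=-18.6404
(2,2): Delta=-1.0347 Bond=46.8560
V0=8.3661

Risk-neutral probability p* = (R−d)/(u−d) = (1.22−0.68)/(1.32−0.68) = 0.8437.
At expiry t=3: V(3,0)=18.0100, V(3,1)=5.1600, V(3,2)=31.4200, V(3,3)=7.1900
(2,0): S=9.7104. Δ = (V_up−V_dn)/(S_up−S_dn) = (5.1600−18.0100)/(12.8177−6.6031) = -2.0677. V = [p*·5.1600 + (1−p*)·18.0100]/1.22 = 5.8753. B = V − Δ·S = 25.9534.
(2,1): S=18.8496. Δ = (V_up−V_dn)/(S_up−S_dn) = (31.4200−5.1600)/(24.8815−12.8177) = 2.1768. V = [p*·31.4200 + (1−p*)·5.1600]/1.22 = 22.3909. B = V − Δ·S = -18.6404.
(2,2): S=36.5904. Δ = (V_up−V_dn)/(S_up−S_dn) = (7.1900−31.4200)/(48.2993−24.8815) = -1.0347. V = [p*·7.1900 + (1−p*)·31.4200]/1.22 = 8.9967. B = V − Δ·S = 46.8560.
(1,0): S=14.2800. Δ = (V_up−V_dn)/(S_up−S_dn) = (22.3909−5.8753)/(18.8496−9.7104) = 1.8071. V = [p*·22.3909 + (1−p*)·5.8753]/1.22 = 16.2380. B = V − Δ·S = -9.5677.
(1,1): S=27.7200. Δ = (V_up−V_dn)/(S_up−S_dn) = (8.9967−22.3909)/(36.5904−18.8496) = -0.7550. V = [p*·8.9967 + (1−p*)·22.3909]/1.22 = 9.0898. B = V − Δ·S = 30.0182.
(0,0): S=21.0000. Δ = (V_up−V_dn)/(S_up−S_dn) = (9.0898−16.2380)/(27.7200−14.2800) = -0.5319. V = [p*·9.0898 + (1−p*)·16.2380]/1.22 = 8.3661. B = V − Δ·S = 19.5352.
The time-0 hedge costs 8.3661, which is the no-arbitrage price.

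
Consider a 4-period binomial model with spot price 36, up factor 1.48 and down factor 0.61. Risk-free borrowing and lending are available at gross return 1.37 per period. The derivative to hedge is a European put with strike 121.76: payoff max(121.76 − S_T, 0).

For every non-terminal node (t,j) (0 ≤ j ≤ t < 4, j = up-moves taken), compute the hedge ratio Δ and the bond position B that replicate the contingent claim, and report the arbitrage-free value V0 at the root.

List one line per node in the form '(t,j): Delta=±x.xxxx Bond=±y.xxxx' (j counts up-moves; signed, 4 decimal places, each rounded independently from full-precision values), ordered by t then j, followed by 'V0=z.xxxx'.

Since d<R<u, set p* = (R−d)/(u−d) = 0.8736; price each node as the discounted p*-expectation of its children.
At expiry t=4: V(4,0)=116.7755, V(4,1)=109.6665, V(4,2)=92.4183, V(4,3)=50.5702, V(4,4)=0.0000
  t=3,j=0: stock 8.1713 → up 12.0935 (V=109.6665), down 4.9845 (V=116.7755). Price 80.7046; hedge Δ=-1.0000, bond B=88.8759.
  t=3,j=1: stock 19.8255 → up 29.3417 (V=92.4183), down 12.0935 (V=109.6665). Price 69.0504; hedge Δ=-1.0000, bond B=88.8759.
  t=3,j=2: stock 48.1012 → up 71.1898 (V=50.5702), down 29.3417 (V=92.4183). Price 40.7747; hedge Δ=-1.0000, bond B=88.8759.
  t=3,j=3: stock 116.7045 → up 172.7227 (V=0.0000), down 71.1898 (V=50.5702). Price 4.6671; hedge Δ=-0.4981, bond B=62.7938.
  t=2,j=0: stock 13.3956 → up 19.8255 (V=69.0504), down 8.1713 (V=80.7046). Price 51.4773; hedge Δ=-1.0000, bond B=64.8729.
  t=2,j=1: stock 32.5008 → up 48.1012 (V=40.7747), down 19.8255 (V=69.0504). Price 32.3721; hedge Δ=-1.0000, bond B=64.8729.
  t=2,j=2: stock 78.8544 → up 116.7045 (V=4.6671), down 48.1012 (V=40.7747). Price 6.7390; hedge Δ=-0.5263, bond B=48.2420.
  t=1,j=0: stock 21.9600 → up 32.5008 (V=32.3721), down 13.3956 (V=51.4773). Price 25.3925; hedge Δ=-1.0000, bond B=47.3525.
  t=1,j=1: stock 53.2800 → up 78.8544 (V=6.7390), down 32.5008 (V=32.3721). Price 7.2847; hedge Δ=-0.5530, bond B=36.7480.
  t=0,j=0: stock 36.0000 → up 53.2800 (V=7.2847), down 21.9600 (V=25.3925). Price 6.9884; hedge Δ=-0.5782, bond B=27.8021.
Root portfolio cost Δ·36+B reproduces V0=6.9884.

(0,0): Delta=-0.5782 Bond=27.8021
(1,0): Delta=-1.0000 Bond=47.3525
(1,1): Delta=-0.5530 Bond=36.7480
(2,0): Delta=-1.0000 Bond=64.8729
(2,1): Delta=-1.0000 Bond=64.8729
(2,2): Delta=-0.5263 Bond=48.2420
(3,0): Delta=-1.0000 Bond=88.8759
(3,1): Delta=-1.0000 Bond=88.8759
(3,2): Delta=-1.0000 Bond=88.8759
(3,3): Delta=-0.4981 Bond=62.7938
V0=6.9884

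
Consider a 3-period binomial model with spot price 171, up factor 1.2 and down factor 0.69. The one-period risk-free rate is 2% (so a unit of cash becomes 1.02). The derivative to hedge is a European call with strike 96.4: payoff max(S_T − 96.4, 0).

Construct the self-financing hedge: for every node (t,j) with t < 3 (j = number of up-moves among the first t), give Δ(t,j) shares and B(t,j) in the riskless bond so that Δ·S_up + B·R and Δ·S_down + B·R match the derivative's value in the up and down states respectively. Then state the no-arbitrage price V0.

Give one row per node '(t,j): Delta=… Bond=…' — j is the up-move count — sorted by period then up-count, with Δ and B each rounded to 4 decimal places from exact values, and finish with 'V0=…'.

(0,0): Delta=0.9448 Bond=-79.7300
(1,0): Delta=0.7687 Bond=-60.5490
(1,1): Delta=1.0000 Bond=-92.6567
(2,0): Delta=0.0312 Bond=-1.7187
(2,1): Delta=1.0000 Bond=-94.5098
(2,2): Delta=1.0000 Bond=-94.5098
V0=81.8266

The replicating-portfolio and risk-neutral prices coincide; use p* = (1.02−0.69)/(1.2−0.69) = 0.6471 for the latter.
Terminal payoffs: V(3,0)=0.0000, V(3,1)=1.2957, V(3,2)=73.5056, V(3,3)=199.0880
Node (2,0) S=81.4131: V=(p*·1.2957+(1−p*)·0.0000)/1.02=0.8220; Δ=(1.2957−0.0000)/(97.6957−56.1750)=0.0312; B=V−Δ·S=-1.7187
Node (2,1) S=141.5880: V=(p*·73.5056+(1−p*)·1.2957)/1.02=47.0782; Δ=(73.5056−1.2957)/(169.9056−97.6957)=1.0000; B=V−Δ·S=-94.5098
Node (2,2) S=246.2400: V=(p*·199.0880+(1−p*)·73.5056)/1.02=151.7302; Δ=(199.0880−73.5056)/(295.4880−169.9056)=1.0000; B=V−Δ·S=-94.5098
Node (1,0) S=117.9900: V=(p*·47.0782+(1−p*)·0.8220)/1.02=30.1495; Δ=(47.0782−0.8220)/(141.5880−81.4131)=0.7687; B=V−Δ·S=-60.5490
Node (1,1) S=205.2000: V=(p*·151.7302+(1−p*)·47.0782)/1.02=112.5433; Δ=(151.7302−47.0782)/(246.2400−141.5880)=1.0000; B=V−Δ·S=-92.6567
Node (0,0) S=171.0000: V=(p*·112.5433+(1−p*)·30.1495)/1.02=81.8266; Δ=(112.5433−30.1495)/(205.2000−117.9900)=0.9448; B=V−Δ·S=-79.7300
The time-0 hedge costs 81.8266, which is the no-arbitrage price.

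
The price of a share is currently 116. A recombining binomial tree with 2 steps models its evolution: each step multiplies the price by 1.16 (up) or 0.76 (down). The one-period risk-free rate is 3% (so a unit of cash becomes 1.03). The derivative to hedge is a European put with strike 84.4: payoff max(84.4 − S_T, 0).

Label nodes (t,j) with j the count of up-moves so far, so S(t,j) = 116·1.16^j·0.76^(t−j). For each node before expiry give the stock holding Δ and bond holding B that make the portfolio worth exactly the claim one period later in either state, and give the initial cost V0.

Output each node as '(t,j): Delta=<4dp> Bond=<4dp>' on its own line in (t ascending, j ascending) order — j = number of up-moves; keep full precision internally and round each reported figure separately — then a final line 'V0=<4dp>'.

(0,0): Delta=-0.1183 Bond=15.4567
(1,0): Delta=-0.4934 Bond=48.9858
(1,1): Delta=0.0000 Bond=0.0000
V0=1.7322

Since d<R<u, set p* = (R−d)/(u−d) = 0.6750; price each node as the discounted p*-expectation of its children.
Terminal values V(2,·): V(2,0)=17.3984, V(2,1)=0.0000, V(2,2)=0.0000
  t=1,j=0: stock 88.1600 → up 102.2656 (V=0.0000), down 67.0016 (V=17.3984). Price 5.4898; hedge Δ=-0.4934, bond B=48.9858.
  t=1,j=1: stock 134.5600 → up 156.0896 (V=0.0000), down 102.2656 (V=0.0000). Price 0.0000; hedge Δ=0.0000, bond B=0.0000.
  t=0,j=0: stock 116.0000 → up 134.5600 (V=0.0000), down 88.1600 (V=5.4898). Price 1.7322; hedge Δ=-0.1183, bond B=15.4567.
Check: Δ(0,0)·S0 + B(0,0) = 1.7322 = V0.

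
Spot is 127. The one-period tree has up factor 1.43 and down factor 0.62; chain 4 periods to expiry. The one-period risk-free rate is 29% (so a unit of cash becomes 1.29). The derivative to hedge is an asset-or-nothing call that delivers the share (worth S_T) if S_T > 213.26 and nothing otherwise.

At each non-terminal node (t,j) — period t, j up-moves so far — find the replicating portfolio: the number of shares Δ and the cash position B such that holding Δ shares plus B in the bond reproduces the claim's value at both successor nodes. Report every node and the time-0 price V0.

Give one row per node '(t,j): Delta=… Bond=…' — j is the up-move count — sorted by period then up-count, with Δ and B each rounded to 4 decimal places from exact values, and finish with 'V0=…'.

(0,0): Delta=1.1408 Bond=-22.5785
(1,0): Delta=1.4843 Bond=-56.1721
(1,1): Delta=1.1097 Bond=-23.4749
(2,0): Delta=0.0000 Bond=0.0000
(2,1): Delta=1.6188 Bond=-87.6033
(2,2): Delta=1.0636 Bond=-18.3052
(3,0): Delta=0.0000 Bond=0.0000
(3,1): Delta=0.0000 Bond=0.0000
(3,2): Delta=1.7654 Bond=-136.6220
(3,3): Delta=1.0000 Bond=0.0000
V0=122.3060

No-arbitrage ⇒ martingale measure with p* = (R−d)/(u−d) = 0.8272.
At expiry t=4: V(4,0)=0.0000, V(4,1)=0.0000, V(4,2)=0.0000, V(4,3)=230.2521, V(4,4)=531.0652
Node (3,0) S=30.2677: V=(p*·0.0000+(1−p*)·0.0000)/1.29=0.0000; Δ=(0.0000−0.0000)/(43.2827−18.7659)=0.0000; B=V−Δ·S=0.0000
Node (3,1) S=69.8109: V=(p*·0.0000+(1−p*)·0.0000)/1.29=0.0000; Δ=(0.0000−0.0000)/(99.8296−43.2827)=0.0000; B=V−Δ·S=0.0000
Node (3,2) S=161.0154: V=(p*·230.2521+(1−p*)·0.0000)/1.29=147.6399; Δ=(230.2521−0.0000)/(230.2521−99.8296)=1.7654; B=V−Δ·S=-136.6220
Node (3,3) S=371.3743: V=(p*·531.0652+(1−p*)·230.2521)/1.29=371.3743; Δ=(531.0652−230.2521)/(531.0652−230.2521)=1.0000; B=V−Δ·S=0.0000
Node (2,0) S=48.8188: V=(p*·0.0000+(1−p*)·0.0000)/1.29=0.0000; Δ=(0.0000−0.0000)/(69.8109−30.2677)=0.0000; B=V−Δ·S=0.0000
Node (2,1) S=112.5982: V=(p*·147.6399+(1−p*)·0.0000)/1.29=94.6681; Δ=(147.6399−0.0000)/(161.0154−69.8109)=1.6188; B=V−Δ·S=-87.6033
Node (2,2) S=259.7023: V=(p*·371.3743+(1−p*)·147.6399)/1.29=257.9102; Δ=(371.3743−147.6399)/(371.3743−161.0154)=1.0636; B=V−Δ·S=-18.3052
Node (1,0) S=78.7400: V=(p*·94.6681+(1−p*)·0.0000)/1.29=60.7021; Δ=(94.6681−0.0000)/(112.5982−48.8188)=1.4843; B=V−Δ·S=-56.1721
Node (1,1) S=181.6100: V=(p*·257.9102+(1−p*)·94.6681)/1.29=178.0585; Δ=(257.9102−94.6681)/(259.7023−112.5982)=1.1097; B=V−Δ·S=-23.4749
Node (0,0) S=127.0000: V=(p*·178.0585+(1−p*)·60.7021)/1.29=122.3060; Δ=(178.0585−60.7021)/(181.6100−78.7400)=1.1408; B=V−Δ·S=-22.5785
Check: Δ(0,0)·S0 + B(0,0) = 122.3060 = V0.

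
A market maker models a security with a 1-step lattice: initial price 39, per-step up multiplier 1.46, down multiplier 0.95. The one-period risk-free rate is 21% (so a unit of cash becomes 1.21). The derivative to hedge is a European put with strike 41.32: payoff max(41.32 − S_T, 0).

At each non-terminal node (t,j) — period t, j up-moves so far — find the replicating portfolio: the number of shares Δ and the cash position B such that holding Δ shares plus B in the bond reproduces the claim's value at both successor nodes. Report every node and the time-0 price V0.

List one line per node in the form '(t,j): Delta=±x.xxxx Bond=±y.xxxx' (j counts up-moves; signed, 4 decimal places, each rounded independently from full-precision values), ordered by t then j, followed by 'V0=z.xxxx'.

(0,0): Delta=-0.2147 Bond=10.1024
V0=1.7299

Risk-neutral probability p* = (R−d)/(u−d) = (1.21−0.95)/(1.46−0.95) = 0.5098.
Terminal payoffs: V(1,0)=4.2700, V(1,1)=0.0000
(0,0): S=39.0000. Δ = (V_up−V_dn)/(S_up−S_dn) = (0.0000−4.2700)/(56.9400−37.0500) = -0.2147. V = [p*·0.0000 + (1−p*)·4.2700]/1.21 = 1.7299. B = V − Δ·S = 10.1024.
Self-financing check: at every node Δ·S+B equals the discounted successor values.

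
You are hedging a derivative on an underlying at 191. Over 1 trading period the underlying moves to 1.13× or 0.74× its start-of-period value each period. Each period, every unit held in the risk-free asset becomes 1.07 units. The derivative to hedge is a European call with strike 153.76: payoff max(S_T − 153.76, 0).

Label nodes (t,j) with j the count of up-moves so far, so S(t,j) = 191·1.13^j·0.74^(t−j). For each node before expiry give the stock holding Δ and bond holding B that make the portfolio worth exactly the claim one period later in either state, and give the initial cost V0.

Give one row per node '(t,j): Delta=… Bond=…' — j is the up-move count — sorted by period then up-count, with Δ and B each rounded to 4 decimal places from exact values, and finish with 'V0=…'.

(0,0): Delta=0.8333 Bond=-110.0690
V0=49.0848

Under the risk-neutral measure, an up-move has probability p* = (R−d)/(u−d) = 0.8462 and values discount at R = 1.07.
At expiry t=1: V(1,0)=0.0000, V(1,1)=62.0700
(0,0): S=191.0000. Δ = (V_up−V_dn)/(S_up−S_dn) = (62.0700−0.0000)/(215.8300−141.3400) = 0.8333. V = [p*·62.0700 + (1−p*)·0.0000]/1.07 = 49.0848. B = V − Δ·S = -110.0690.
Check: Δ(0,0)·S0 + B(0,0) = 49.0848 = V0.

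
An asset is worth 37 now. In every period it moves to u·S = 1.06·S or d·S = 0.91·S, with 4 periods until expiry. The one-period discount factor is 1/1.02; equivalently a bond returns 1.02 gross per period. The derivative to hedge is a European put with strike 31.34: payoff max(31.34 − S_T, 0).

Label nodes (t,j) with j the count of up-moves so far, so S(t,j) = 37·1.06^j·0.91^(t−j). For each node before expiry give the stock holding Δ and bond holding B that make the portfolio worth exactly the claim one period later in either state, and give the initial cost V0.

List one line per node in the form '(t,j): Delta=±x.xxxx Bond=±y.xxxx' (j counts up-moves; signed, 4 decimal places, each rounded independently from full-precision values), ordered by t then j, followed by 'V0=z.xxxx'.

Under the risk-neutral measure, an up-move has probability p* = (R−d)/(u−d) = 0.7333 and values discount at R = 1.02.
Terminal values V(4,·): V(4,0)=5.9673, V(4,1)=1.7849, V(4,2)=0.0000, V(4,3)=0.0000, V(4,4)=0.0000
(3,0): S=27.8821. Δ = (V_up−V_dn)/(S_up−S_dn) = (1.7849−5.9673)/(29.5551−25.3727) = -1.0000. V = [p*·1.7849 + (1−p*)·5.9673]/1.02 = 2.8434. B = V − Δ·S = 30.7255.
(3,1): S=32.4781. Δ = (V_up−V_dn)/(S_up−S_dn) = (0.0000−1.7849)/(34.4268−29.5551) = -0.3664. V = [p*·0.0000 + (1−p*)·1.7849]/1.02 = 0.4667. B = V − Δ·S = 12.3663.
(3,2): S=37.8316. Δ = (V_up−V_dn)/(S_up−S_dn) = (0.0000−0.0000)/(40.1015−34.4268) = 0.0000. V = [p*·0.0000 + (1−p*)·0.0000]/1.02 = 0.0000. B = V − Δ·S = 0.0000.
(3,3): S=44.0676. Δ = (V_up−V_dn)/(S_up−S_dn) = (0.0000−0.0000)/(46.7116−40.1015) = 0.0000. V = [p*·0.0000 + (1−p*)·0.0000]/1.02 = 0.0000. B = V − Δ·S = 0.0000.
(2,0): S=30.6397. Δ = (V_up−V_dn)/(S_up−S_dn) = (0.4667−2.8434)/(32.4781−27.8821) = -0.5171. V = [p*·0.4667 + (1−p*)·2.8434]/1.02 = 1.0789. B = V − Δ·S = 16.9236.
(2,1): S=35.6902. Δ = (V_up−V_dn)/(S_up−S_dn) = (0.0000−0.4667)/(37.8316−32.4781) = -0.0872. V = [p*·0.0000 + (1−p*)·0.4667]/1.02 = 0.1220. B = V − Δ·S = 3.2330.
(2,2): S=41.5732. Δ = (V_up−V_dn)/(S_up−S_dn) = (0.0000−0.0000)/(44.0676−37.8316) = 0.0000. V = [p*·0.0000 + (1−p*)·0.0000]/1.02 = 0.0000. B = V − Δ·S = 0.0000.
(1,0): S=33.6700. Δ = (V_up−V_dn)/(S_up−S_dn) = (0.1220−1.0789)/(35.6902−30.6397) = -0.1895. V = [p*·0.1220 + (1−p*)·1.0789]/1.02 = 0.3698. B = V − Δ·S = 6.7489.
(1,1): S=39.2200. Δ = (V_up−V_dn)/(S_up−S_dn) = (0.0000−0.1220)/(41.5732−35.6902) = -0.0207. V = [p*·0.0000 + (1−p*)·0.1220]/1.02 = 0.0319. B = V − Δ·S = 0.8452.
(0,0): S=37.0000. Δ = (V_up−V_dn)/(S_up−S_dn) = (0.0319−0.3698)/(39.2200−33.6700) = -0.0609. V = [p*·0.0319 + (1−p*)·0.3698]/1.02 = 0.1196. B = V − Δ·S = 2.3721.
Root portfolio cost Δ·37+B reproduces V0=0.1196.

(0,0): Delta=-0.0609 Bond=2.3721
(1,0): Delta=-0.1895 Bond=6.7489
(1,1): Delta=-0.0207 Bond=0.8452
(2,0): Delta=-0.5171 Bond=16.9236
(2,1): Delta=-0.0872 Bond=3.2330
(2,2): Delta=0.0000 Bond=0.0000
(3,0): Delta=-1.0000 Bond=30.7255
(3,1): Delta=-0.3664 Bond=12.3663
(3,2): Delta=0.0000 Bond=0.0000
(3,3): Delta=0.0000 Bond=0.0000
V0=0.1196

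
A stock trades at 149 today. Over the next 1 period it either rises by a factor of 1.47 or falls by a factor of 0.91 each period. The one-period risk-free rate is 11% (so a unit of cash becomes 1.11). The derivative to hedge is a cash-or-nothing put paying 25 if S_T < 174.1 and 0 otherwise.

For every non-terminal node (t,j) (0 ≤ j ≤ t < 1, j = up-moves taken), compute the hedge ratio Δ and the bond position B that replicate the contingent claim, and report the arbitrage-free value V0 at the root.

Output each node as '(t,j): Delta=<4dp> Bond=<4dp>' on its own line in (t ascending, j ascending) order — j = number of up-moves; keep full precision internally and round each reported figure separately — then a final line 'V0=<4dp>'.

Under the risk-neutral measure, an up-move has probability p* = (R−d)/(u−d) = 0.3571 and values discount at R = 1.11.
Terminal payoffs: V(1,0)=25.0000, V(1,1)=0.0000
Node (0,0) S=149.0000: V=(p*·0.0000+(1−p*)·25.0000)/1.11=14.4788; Δ=(0.0000−25.0000)/(219.0300−135.5900)=-0.2996; B=V−Δ·S=59.1216
Self-financing check: at every node Δ·S+B equals the discounted successor values.

(0,0): Delta=-0.2996 Bond=59.1216
V0=14.4788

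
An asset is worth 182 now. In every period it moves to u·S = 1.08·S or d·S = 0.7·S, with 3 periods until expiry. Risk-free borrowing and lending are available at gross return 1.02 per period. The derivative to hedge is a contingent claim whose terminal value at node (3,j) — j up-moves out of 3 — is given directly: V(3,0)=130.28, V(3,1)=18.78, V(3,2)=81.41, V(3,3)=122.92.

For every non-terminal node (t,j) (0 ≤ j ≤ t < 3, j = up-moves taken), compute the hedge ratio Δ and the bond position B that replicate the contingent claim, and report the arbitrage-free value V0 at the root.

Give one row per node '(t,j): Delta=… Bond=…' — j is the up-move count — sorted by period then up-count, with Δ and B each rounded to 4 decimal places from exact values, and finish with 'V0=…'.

(0,0): Delta=0.6019 Bond=-13.0149
(1,0): Delta=0.7115 Bond=-27.2381
(1,1): Delta=0.5886 Bond=-10.6571
(2,0): Delta=-3.2902 Bond=329.0929
(2,1): Delta=1.1979 Bond=-94.6971
(2,2): Delta=0.5146 Bond=4.8473
V0=96.5375

No-arbitrage ⇒ martingale measure with p* = (R−d)/(u−d) = 0.8421.
At expiry t=3: V(3,0)=130.2800, V(3,1)=18.7800, V(3,2)=81.4100, V(3,3)=122.9200
Node (2,0) S=89.1800: V=(p*·18.7800+(1−p*)·130.2800)/1.02=35.6718; Δ=(18.7800−130.2800)/(96.3144−62.4260)=-3.2902; B=V−Δ·S=329.0929
Node (2,1) S=137.5920: V=(p*·81.4100+(1−p*)·18.7800)/1.02=70.1187; Δ=(81.4100−18.7800)/(148.5994−96.3144)=1.1979; B=V−Δ·S=-94.6971
Node (2,2) S=212.2848: V=(p*·122.9200+(1−p*)·81.4100)/1.02=114.0841; Δ=(122.9200−81.4100)/(229.2676−148.5994)=0.5146; B=V−Δ·S=4.8473
Node (1,0) S=127.4000: V=(p*·70.1187+(1−p*)·35.6718)/1.02=63.4115; Δ=(70.1187−35.6718)/(137.5920−89.1800)=0.7115; B=V−Δ·S=-27.2381
Node (1,1) S=196.5600: V=(p*·114.0841+(1−p*)·70.1187)/1.02=105.0414; Δ=(114.0841−70.1187)/(212.2848−137.5920)=0.5886; B=V−Δ·S=-10.6571
Node (0,0) S=182.0000: V=(p*·105.0414+(1−p*)·63.4115)/1.02=96.5375; Δ=(105.0414−63.4115)/(196.5600−127.4000)=0.6019; B=V−Δ·S=-13.0149
Root portfolio cost Δ·182+B reproduces V0=96.5375.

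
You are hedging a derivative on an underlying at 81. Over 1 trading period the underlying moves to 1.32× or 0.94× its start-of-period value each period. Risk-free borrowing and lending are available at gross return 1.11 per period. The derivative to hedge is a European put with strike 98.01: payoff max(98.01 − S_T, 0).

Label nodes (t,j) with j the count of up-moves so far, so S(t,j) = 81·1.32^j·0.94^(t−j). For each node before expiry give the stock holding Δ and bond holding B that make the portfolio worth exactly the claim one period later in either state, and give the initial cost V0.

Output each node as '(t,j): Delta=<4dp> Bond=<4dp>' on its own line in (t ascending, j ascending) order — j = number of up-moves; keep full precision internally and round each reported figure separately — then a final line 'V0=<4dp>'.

No-arbitrage ⇒ martingale measure with p* = (R−d)/(u−d) = 0.4474.
At expiry t=1: V(1,0)=21.8700, V(1,1)=0.0000
  t=0,j=0: stock 81.0000 → up 106.9200 (V=0.0000), down 76.1400 (V=21.8700). Price 10.8883; hedge Δ=-0.7105, bond B=68.4410.
Check: Δ(0,0)·S0 + B(0,0) = 10.8883 = V0.

(0,0): Delta=-0.7105 Bond=68.4410
V0=10.8883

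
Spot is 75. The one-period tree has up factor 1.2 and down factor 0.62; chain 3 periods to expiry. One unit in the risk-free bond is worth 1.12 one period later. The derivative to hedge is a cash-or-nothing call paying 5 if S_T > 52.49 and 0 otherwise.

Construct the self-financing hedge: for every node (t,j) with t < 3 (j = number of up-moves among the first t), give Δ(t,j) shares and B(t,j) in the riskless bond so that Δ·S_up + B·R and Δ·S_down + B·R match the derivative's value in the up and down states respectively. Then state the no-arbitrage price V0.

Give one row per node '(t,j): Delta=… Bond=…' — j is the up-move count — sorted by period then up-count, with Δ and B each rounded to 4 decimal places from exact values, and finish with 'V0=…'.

No-arbitrage ⇒ martingale measure with p* = (R−d)/(u−d) = 0.8621.
At expiry t=3: V(3,0)=0.0000, V(3,1)=0.0000, V(3,2)=5.0000, V(3,3)=5.0000
(2,0): S=28.8300. Δ = (V_up−V_dn)/(S_up−S_dn) = (0.0000−0.0000)/(34.5960−17.8746) = 0.0000. V = [p*·0.0000 + (1−p*)·0.0000]/1.12 = 0.0000. B = V − Δ·S = 0.0000.
(2,1): S=55.8000. Δ = (V_up−V_dn)/(S_up−S_dn) = (5.0000−0.0000)/(66.9600−34.5960) = 0.1545. V = [p*·5.0000 + (1−p*)·0.0000]/1.12 = 3.8485. B = V − Δ·S = -4.7722.
(2,2): S=108.0000. Δ = (V_up−V_dn)/(S_up−S_dn) = (5.0000−5.0000)/(129.6000−66.9600) = 0.0000. V = [p*·5.0000 + (1−p*)·5.0000]/1.12 = 4.4643. B = V − Δ·S = 4.4643.
(1,0): S=46.5000. Δ = (V_up−V_dn)/(S_up−S_dn) = (3.8485−0.0000)/(55.8000−28.8300) = 0.1427. V = [p*·3.8485 + (1−p*)·0.0000]/1.12 = 2.9622. B = V − Δ·S = -3.6732.
(1,1): S=90.0000. Δ = (V_up−V_dn)/(S_up−S_dn) = (4.4643−3.8485)/(108.0000−55.8000) = 0.0118. V = [p*·4.4643 + (1−p*)·3.8485]/1.12 = 3.9101. B = V − Δ·S = 2.8485.
(0,0): S=75.0000. Δ = (V_up−V_dn)/(S_up−S_dn) = (3.9101−2.9622)/(90.0000−46.5000) = 0.0218. V = [p*·3.9101 + (1−p*)·2.9622]/1.12 = 3.3745. B = V − Δ·S = 1.7401.
The time-0 hedge costs 3.3745, which is the no-arbitrage price.

(0,0): Delta=0.0218 Bond=1.7401
(1,0): Delta=0.1427 Bond=-3.6732
(1,1): Delta=0.0118 Bond=2.8485
(2,0): Delta=0.0000 Bond=0.0000
(2,1): Delta=0.1545 Bond=-4.7722
(2,2): Delta=0.0000 Bond=4.4643
V0=3.3745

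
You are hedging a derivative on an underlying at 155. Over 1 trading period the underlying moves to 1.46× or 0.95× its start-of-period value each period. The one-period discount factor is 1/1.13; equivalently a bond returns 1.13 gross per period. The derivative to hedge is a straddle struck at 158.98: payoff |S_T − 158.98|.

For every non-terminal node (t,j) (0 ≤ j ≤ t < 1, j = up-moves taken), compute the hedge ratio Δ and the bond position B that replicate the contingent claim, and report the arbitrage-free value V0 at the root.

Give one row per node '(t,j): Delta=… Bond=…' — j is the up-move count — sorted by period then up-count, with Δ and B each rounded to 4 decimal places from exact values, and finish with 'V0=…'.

(0,0): Delta=0.7032 Bond=-81.2566
V0=27.7434

No-arbitrage ⇒ martingale measure with p* = (R−d)/(u−d) = 0.3529.
At expiry t=1: V(1,0)=11.7300, V(1,1)=67.3200
(0,0): S=155.0000. Δ = (V_up−V_dn)/(S_up−S_dn) = (67.3200−11.7300)/(226.3000−147.2500) = 0.7032. V = [p*·67.3200 + (1−p*)·11.7300]/1.13 = 27.7434. B = V − Δ·S = -81.2566.
Check: Δ(0,0)·S0 + B(0,0) = 27.7434 = V0.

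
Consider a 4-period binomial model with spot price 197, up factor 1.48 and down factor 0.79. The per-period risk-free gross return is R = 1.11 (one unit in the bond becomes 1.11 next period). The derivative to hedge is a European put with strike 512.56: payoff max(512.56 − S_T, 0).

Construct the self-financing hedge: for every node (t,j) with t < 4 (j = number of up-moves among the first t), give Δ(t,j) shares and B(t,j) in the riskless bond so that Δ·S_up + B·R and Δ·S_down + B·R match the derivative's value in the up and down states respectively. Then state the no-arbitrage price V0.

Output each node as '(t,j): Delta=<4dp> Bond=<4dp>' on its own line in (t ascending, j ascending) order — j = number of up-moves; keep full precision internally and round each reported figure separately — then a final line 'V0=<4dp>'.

Since d<R<u, set p* = (R−d)/(u−d) = 0.4638; price each node as the discounted p*-expectation of its children.
Terminal payoffs: V(4,0)=435.8283, V(4,1)=368.8095, V(4,2)=243.2554, V(4,3)=8.0399, V(4,4)=0.0000
(3,0): S=97.1287. Δ = (V_up−V_dn)/(S_up−S_dn) = (368.8095−435.8283)/(143.7505−76.7317) = -1.0000. V = [p*·368.8095 + (1−p*)·435.8283]/1.11 = 364.6371. B = V − Δ·S = 461.7658.
(3,1): S=181.9626. Δ = (V_up−V_dn)/(S_up−S_dn) = (243.2554−368.8095)/(269.3046−143.7505) = -1.0000. V = [p*·243.2554 + (1−p*)·368.8095]/1.11 = 279.8032. B = V − Δ·S = 461.7658.
(3,2): S=340.8920. Δ = (V_up−V_dn)/(S_up−S_dn) = (8.0399−243.2554)/(504.5201−269.3046) = -1.0000. V = [p*·8.0399 + (1−p*)·243.2554]/1.11 = 120.8738. B = V − Δ·S = 461.7658.
(3,3): S=638.6330. Δ = (V_up−V_dn)/(S_up−S_dn) = (0.0000−8.0399)/(945.1769−504.5201) = -0.0182. V = [p*·0.0000 + (1−p*)·8.0399]/1.11 = 3.8840. B = V − Δ·S = 15.5361.
(2,0): S=122.9477. Δ = (V_up−V_dn)/(S_up−S_dn) = (279.8032−364.6371)/(181.9626−97.1287) = -1.0000. V = [p*·279.8032 + (1−p*)·364.6371]/1.11 = 293.0575. B = V − Δ·S = 416.0052.
(2,1): S=230.3324. Δ = (V_up−V_dn)/(S_up−S_dn) = (120.8738−279.8032)/(340.8920−181.9626) = -1.0000. V = [p*·120.8738 + (1−p*)·279.8032]/1.11 = 185.6728. B = V − Δ·S = 416.0052.
(2,2): S=431.5088. Δ = (V_up−V_dn)/(S_up−S_dn) = (3.8840−120.8738)/(638.6330−340.8920) = -0.3929. V = [p*·3.8840 + (1−p*)·120.8738]/1.11 = 60.0159. B = V − Δ·S = 229.5664.
(1,0): S=155.6300. Δ = (V_up−V_dn)/(S_up−S_dn) = (185.6728−293.0575)/(230.3324−122.9477) = -1.0000. V = [p*·185.6728 + (1−p*)·293.0575]/1.11 = 219.1495. B = V − Δ·S = 374.7795.
(1,1): S=291.5600. Δ = (V_up−V_dn)/(S_up−S_dn) = (60.0159−185.6728)/(431.5088−230.3324) = -0.6246. V = [p*·60.0159 + (1−p*)·185.6728]/1.11 = 114.7722. B = V − Δ·S = 296.8836.
(0,0): S=197.0000. Δ = (V_up−V_dn)/(S_up−S_dn) = (114.7722−219.1495)/(291.5600−155.6300) = -0.7679. V = [p*·114.7722 + (1−p*)·219.1495]/1.11 = 153.8222. B = V − Δ·S = 305.0936.
Root portfolio cost Δ·197+B reproduces V0=153.8222.

(0,0): Delta=-0.7679 Bond=305.0936
(1,0): Delta=-1.0000 Bond=374.7795
(1,1): Delta=-0.6246 Bond=296.8836
(2,0): Delta=-1.0000 Bond=416.0052
(2,1): Delta=-1.0000 Bond=416.0052
(2,2): Delta=-0.3929 Bond=229.5664
(3,0): Delta=-1.0000 Bond=461.7658
(3,1): Delta=-1.0000 Bond=461.7658
(3,2): Delta=-1.0000 Bond=461.7658
(3,3): Delta=-0.0182 Bond=15.5361
V0=153.8222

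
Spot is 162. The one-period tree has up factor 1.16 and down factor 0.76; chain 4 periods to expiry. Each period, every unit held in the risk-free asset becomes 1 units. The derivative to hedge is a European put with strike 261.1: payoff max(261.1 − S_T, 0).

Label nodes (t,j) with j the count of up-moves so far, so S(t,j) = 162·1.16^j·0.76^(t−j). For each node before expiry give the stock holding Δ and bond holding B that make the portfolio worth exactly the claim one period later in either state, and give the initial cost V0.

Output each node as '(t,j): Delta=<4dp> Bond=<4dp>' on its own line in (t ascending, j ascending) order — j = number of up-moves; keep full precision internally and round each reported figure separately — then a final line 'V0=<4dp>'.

No-arbitrage ⇒ martingale measure with p* = (R−d)/(u−d) = 0.6000.
Payoff layer (t=4): V(4,0)=207.0533, V(4,1)=178.6076, V(4,2)=135.1906, V(4,3)=68.9225, V(4,4)=0.0000
Node (3,0) S=71.1141: V=(p*·178.6076+(1−p*)·207.0533)/1=189.9859; Δ=(178.6076−207.0533)/(82.4924−54.0467)=-1.0000; B=V−Δ·S=261.1000
Node (3,1) S=108.5426: V=(p*·135.1906+(1−p*)·178.6076)/1=152.5574; Δ=(135.1906−178.6076)/(125.9094−82.4924)=-1.0000; B=V−Δ·S=261.1000
Node (3,2) S=165.6703: V=(p*·68.9225+(1−p*)·135.1906)/1=95.4297; Δ=(68.9225−135.1906)/(192.1775−125.9094)=-1.0000; B=V−Δ·S=261.1000
Node (3,3) S=252.8652: V=(p*·0.0000+(1−p*)·68.9225)/1=27.5690; Δ=(0.0000−68.9225)/(293.3236−192.1775)=-0.6814; B=V−Δ·S=199.8752
Node (2,0) S=93.5712: V=(p*·152.5574+(1−p*)·189.9859)/1=167.5288; Δ=(152.5574−189.9859)/(108.5426−71.1141)=-1.0000; B=V−Δ·S=261.1000
Node (2,1) S=142.8192: V=(p*·95.4297+(1−p*)·152.5574)/1=118.2808; Δ=(95.4297−152.5574)/(165.6703−108.5426)=-1.0000; B=V−Δ·S=261.1000
Node (2,2) S=217.9872: V=(p*·27.5690+(1−p*)·95.4297)/1=54.7133; Δ=(27.5690−95.4297)/(252.8652−165.6703)=-0.7783; B=V−Δ·S=224.3651
Node (1,0) S=123.1200: V=(p*·118.2808+(1−p*)·167.5288)/1=137.9800; Δ=(118.2808−167.5288)/(142.8192−93.5712)=-1.0000; B=V−Δ·S=261.1000
Node (1,1) S=187.9200: V=(p*·54.7133+(1−p*)·118.2808)/1=80.1403; Δ=(54.7133−118.2808)/(217.9872−142.8192)=-0.8457; B=V−Δ·S=239.0591
Node (0,0) S=162.0000: V=(p*·80.1403+(1−p*)·137.9800)/1=103.2762; Δ=(80.1403−137.9800)/(187.9200−123.1200)=-0.8926; B=V−Δ·S=247.8754
Root portfolio cost Δ·162+B reproduces V0=103.2762.

(0,0): Delta=-0.8926 Bond=247.8754
(1,0): Delta=-1.0000 Bond=261.1000
(1,1): Delta=-0.8457 Bond=239.0591
(2,0): Delta=-1.0000 Bond=261.1000
(2,1): Delta=-1.0000 Bond=261.1000
(2,2): Delta=-0.7783 Bond=224.3651
(3,0): Delta=-1.0000 Bond=261.1000
(3,1): Delta=-1.0000 Bond=261.1000
(3,2): Delta=-1.0000 Bond=261.1000
(3,3): Delta=-0.6814 Bond=199.8752
V0=103.2762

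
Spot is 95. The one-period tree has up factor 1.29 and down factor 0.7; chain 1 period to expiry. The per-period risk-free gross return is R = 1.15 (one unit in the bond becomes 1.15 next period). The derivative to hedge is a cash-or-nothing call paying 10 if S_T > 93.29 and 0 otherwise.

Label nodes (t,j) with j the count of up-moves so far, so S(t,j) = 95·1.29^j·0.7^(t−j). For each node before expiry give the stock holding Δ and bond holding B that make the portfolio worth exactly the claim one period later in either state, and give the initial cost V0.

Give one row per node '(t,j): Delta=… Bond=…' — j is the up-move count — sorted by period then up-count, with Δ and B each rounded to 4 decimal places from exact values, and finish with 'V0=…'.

(0,0): Delta=0.1784 Bond=-10.3169
V0=6.6323

Since d<R<u, set p* = (R−d)/(u−d) = 0.7627; price each node as the discounted p*-expectation of its children.
Payoff layer (t=1): V(1,0)=0.0000, V(1,1)=10.0000
(0,0): S=95.0000. Δ = (V_up−V_dn)/(S_up−S_dn) = (10.0000−0.0000)/(122.5500−66.5000) = 0.1784. V = [p*·10.0000 + (1−p*)·0.0000]/1.15 = 6.6323. B = V − Δ·S = -10.3169.
Check: Δ(0,0)·S0 + B(0,0) = 6.6323 = V0.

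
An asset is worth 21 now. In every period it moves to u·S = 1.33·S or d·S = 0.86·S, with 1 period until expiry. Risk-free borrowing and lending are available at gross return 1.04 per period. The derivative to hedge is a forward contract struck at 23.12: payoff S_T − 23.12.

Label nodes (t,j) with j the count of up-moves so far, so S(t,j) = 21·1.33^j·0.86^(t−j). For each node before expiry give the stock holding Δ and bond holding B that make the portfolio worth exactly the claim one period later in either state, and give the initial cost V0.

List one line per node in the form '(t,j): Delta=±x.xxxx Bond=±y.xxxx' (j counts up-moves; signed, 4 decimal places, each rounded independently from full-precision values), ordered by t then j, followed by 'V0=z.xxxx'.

(0,0): Delta=1.0000 Bond=-22.2308
V0=-1.2308

Risk-neutral probability p* = (R−d)/(u−d) = (1.04−0.86)/(1.33−0.86) = 0.3830.
Terminal values V(1,·): V(1,0)=-5.0600, V(1,1)=4.8100
(0,0): S=21.0000. Δ = (V_up−V_dn)/(S_up−S_dn) = (4.8100−-5.0600)/(27.9300−18.0600) = 1.0000. V = [p*·4.8100 + (1−p*)·-5.0600]/1.04 = -1.2308. B = V − Δ·S = -22.2308.
Each (Δ,B) replicates both successor values, so the strategy is self-financing and V0 is arbitrage-free.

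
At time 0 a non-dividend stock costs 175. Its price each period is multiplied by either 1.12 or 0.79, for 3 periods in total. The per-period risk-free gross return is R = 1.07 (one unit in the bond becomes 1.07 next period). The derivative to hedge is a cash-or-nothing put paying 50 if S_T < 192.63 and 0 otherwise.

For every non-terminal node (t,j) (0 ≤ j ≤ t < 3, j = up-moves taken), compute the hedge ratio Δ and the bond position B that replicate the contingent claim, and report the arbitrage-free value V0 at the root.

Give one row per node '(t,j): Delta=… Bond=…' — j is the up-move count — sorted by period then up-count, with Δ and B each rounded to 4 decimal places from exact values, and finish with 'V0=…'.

(0,0): Delta=-0.5444 Bond=111.1578
(1,0): Delta=0.0000 Bond=43.6719
(1,1): Delta=-0.6130 Bond=132.3793
(2,0): Delta=0.0000 Bond=46.7290
(2,1): Delta=0.0000 Bond=46.7290
(2,2): Delta=-0.6902 Bond=158.5953
V0=15.8832

Since d<R<u, set p* = (R−d)/(u−d) = 0.8485; price each node as the discounted p*-expectation of its children.
Terminal payoffs: V(3,0)=50.0000, V(3,1)=50.0000, V(3,2)=50.0000, V(3,3)=0.0000
(2,0): S=109.2175. Δ = (V_up−V_dn)/(S_up−S_dn) = (50.0000−50.0000)/(122.3236−86.2818) = 0.0000. V = [p*·50.0000 + (1−p*)·50.0000]/1.07 = 46.7290. B = V − Δ·S = 46.7290.
(2,1): S=154.8400. Δ = (V_up−V_dn)/(S_up−S_dn) = (50.0000−50.0000)/(173.4208−122.3236) = 0.0000. V = [p*·50.0000 + (1−p*)·50.0000]/1.07 = 46.7290. B = V − Δ·S = 46.7290.
(2,2): S=219.5200. Δ = (V_up−V_dn)/(S_up−S_dn) = (0.0000−50.0000)/(245.8624−173.4208) = -0.6902. V = [p*·0.0000 + (1−p*)·50.0000]/1.07 = 7.0801. B = V − Δ·S = 158.5953.
(1,0): S=138.2500. Δ = (V_up−V_dn)/(S_up−S_dn) = (46.7290−46.7290)/(154.8400−109.2175) = 0.0000. V = [p*·46.7290 + (1−p*)·46.7290]/1.07 = 43.6719. B = V − Δ·S = 43.6719.
(1,1): S=196.0000. Δ = (V_up−V_dn)/(S_up−S_dn) = (7.0801−46.7290)/(219.5200−154.8400) = -0.6130. V = [p*·7.0801 + (1−p*)·46.7290]/1.07 = 12.2314. B = V − Δ·S = 132.3793.
(0,0): S=175.0000. Δ = (V_up−V_dn)/(S_up−S_dn) = (12.2314−43.6719)/(196.0000−138.2500) = -0.5444. V = [p*·12.2314 + (1−p*)·43.6719]/1.07 = 15.8832. B = V − Δ·S = 111.1578.
Root portfolio cost Δ·175+B reproduces V0=15.8832.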